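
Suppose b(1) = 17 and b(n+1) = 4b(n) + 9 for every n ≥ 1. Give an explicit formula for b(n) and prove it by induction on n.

Claim: b(n) = 5·4^n − 3.

Base case: b(1) = 17, and 5·4^1 − 3 = 20 − 3 = 17.
Assume b(r) = 5·4^r − 3 for some r ≥ 1.
Then b(r+1) = 4b(r) + 9 = 4·(5·4^r − 3) + 9 = 20·4^r − 12 + 9 = 5·4^{r+1} − 3.
This completes the inductive step, so b(n) = 5·4^n − 3 for all n ≥ 1.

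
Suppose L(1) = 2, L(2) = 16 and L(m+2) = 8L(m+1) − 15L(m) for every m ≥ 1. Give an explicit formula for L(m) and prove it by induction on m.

Claim: L(m) = -3^m + 5^m.

Base cases: L(1) = 2 and -3^1 + 5^1 = 2; L(2) = 16 and -3^2 + 5^2 = 16.
Assume L(j) = -3^j + 5^j for all 1 ≤ j ≤ r, where r ≥ 2.
Then L(r+1) = 8L(r) − 15L(r−1) = 8·(-3^r + 5^r) − 15·(-3^{r−1} + 5^{r−1}) = -(8·3 − 15)3^{r−1} + (8·5 − 15)5^{r−1} = -9·3^{r−1} + 25·5^{r−1} = -3^{r+1} + 5^{r+1}.
This completes the inductive step, so L(m) = -3^m + 5^m for all m ≥ 1.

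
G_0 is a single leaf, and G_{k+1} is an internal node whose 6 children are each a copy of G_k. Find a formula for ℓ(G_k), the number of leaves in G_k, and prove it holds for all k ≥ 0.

Claim: ℓ(G_k) = 6^k.

Base case: ℓ(G_0) = 1, and 6^0 = 1.
Assume ℓ(G_r) = 6^r.
Then ℓ(G_{r+1}) = 6·ℓ(G_r) = 6·6^r = 6^{r+1}.
Hence ℓ(G_k) = 6^k for every k ≥ 0, by induction.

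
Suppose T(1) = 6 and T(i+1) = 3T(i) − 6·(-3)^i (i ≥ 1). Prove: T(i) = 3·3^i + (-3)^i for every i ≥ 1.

Base case: T(1) = 6, and 3·3^1 + (-3)^1 = 9 − 3 = 6.
Assume T(r) = 3·3^r + (-3)^r for some r ≥ 1.
Then T(r+1) = 3T(r) − 6·(-3)^r = 3·(3·3^r + (-3)^r) − 6·(-3)^r = 3·3^{r+1} + 3·(-3)^r − 6·(-3)^r = 3·3^{r+1} − 3·(-3)^r = 3·3^{r+1} + (-3)^{r+1}.
Hence T(i) = 3·3^i + (-3)^i for every i ≥ 1, by induction.

T(i) = 3·3^i + (-3)^i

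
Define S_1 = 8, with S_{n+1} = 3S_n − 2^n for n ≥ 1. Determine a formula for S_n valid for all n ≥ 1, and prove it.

Claim: S_n = 2·3^n + 2^n.

Base case: S_1 = 8, and 2·3^1 + 2^1 = 6 + 2 = 8.
Assume S_k = 2·3^k + 2^k for some k ≥ 1.
Then S_{k+1} = 3S_k − 2^k = 3·(2·3^k + 2^k) − 2^k = 2·3^{k+1} + 3·2^k − 2^k = 2·3^{k+1} + 2·2^k = 2·3^{k+1} + 2^{k+1}.
This completes the inductive step, so S_n = 2·3^n + 2^n for all n ≥ 1.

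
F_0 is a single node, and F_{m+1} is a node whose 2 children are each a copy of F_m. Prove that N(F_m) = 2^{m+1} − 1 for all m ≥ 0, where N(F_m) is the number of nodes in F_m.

Base case: N(F_0) = 1, and 2^{0+1} − 1 = 1.
Assume N(F_k) = 2^{k+1} − 1.
Then N(F_{k+1}) = 1 + 2N(F_k) = 1 + 2(2^{k+1} − 1) = 2^{k+2} − 2 + 1 = 2^{k+2} − 1.
By induction, N(F_m) = 2^{m+1} − 1 for all m ≥ 0.

N(F_m) = 2^{m+1} − 1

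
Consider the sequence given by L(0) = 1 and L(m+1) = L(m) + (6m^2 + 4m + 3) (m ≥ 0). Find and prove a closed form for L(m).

Claim: L(m) = 2m^3 − m^2 + 2m + 1.

Base case: L(0) = 1, and 2·0^3 − 0^2 + 2·0 + 1 = 1.
Assume L(r) = 2r^3 − r^2 + 2r + 1.
Then L(r+1) = L(r) + (6r^2 + 4r + 3) = (2r^3 − r^2 + 2r + 1) + (6r^2 + 4r + 3) = 2r^3 + 5r^2 + 6r + 4,
and 2·(r+1)^3 − (r+1)^2 + 2·(r+1) + 1 = 2r^3 + 5r^2 + 6r + 4.
By induction, L(m) = 2m^3 − m^2 + 2m + 1 for all m ≥ 0.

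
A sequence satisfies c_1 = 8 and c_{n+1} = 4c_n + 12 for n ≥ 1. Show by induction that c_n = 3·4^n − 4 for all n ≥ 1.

Base case: c_1 = 8, and 3·4^1 − 4 = 12 − 4 = 8.
Assume c_r = 3·4^r − 4 for some r ≥ 1.
Then c_{r+1} = 4c_r + 12 = 4·(3·4^r − 4) + 12 = 12·4^r − 16 + 12 = 3·4^{r+1} − 4.
So the formula holds for r+1, and by induction c_n = 3·4^n − 4 for all n ≥ 1.

c_n = 3·4^n − 4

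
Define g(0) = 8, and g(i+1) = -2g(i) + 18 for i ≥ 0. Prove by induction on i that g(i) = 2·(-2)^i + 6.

Base case: g(0) = 8, and 2·(-2)^0 + 6 = 2 + 6 = 8.
Assume g(m) = 2·(-2)^m + 6 for some m ≥ 0.
Then g(m+1) = -2g(m) + 18 = -2·(2·(-2)^m + 6) + 18 = -4·(-2)^m − 12 + 18 = 2·(-2)^{m+1} + 6.
This completes the inductive step, so g(i) = 2·(-2)^i + 6 for all i ≥ 0.

g(i) = 2·(-2)^i + 6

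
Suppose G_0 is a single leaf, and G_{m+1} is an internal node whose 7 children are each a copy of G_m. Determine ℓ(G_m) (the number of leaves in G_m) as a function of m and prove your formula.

Claim: ℓ(G_m) = 7^m.

Base case: ℓ(G_0) = 1, and 7^0 = 1.
Assume ℓ(G_j) = 7^j.
Then ℓ(G_{j+1}) = 7·ℓ(G_j) = 7·7^j = 7^{j+1}.
Hence ℓ(G_m) = 7^m for every m ≥ 0, by induction.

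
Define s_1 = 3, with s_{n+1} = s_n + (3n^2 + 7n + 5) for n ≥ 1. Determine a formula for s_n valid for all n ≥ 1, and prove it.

Claim: s_n = n^3 + 2n^2 + 2n − 2.

Base case: s_1 = 3, and 1^3 + 2·1^2 + 2·1 − 2 = 3.
Assume s_r = r^3 + 2r^2 + 2r − 2.
Then s_{r+1} = s_r + (3r^2 + 7r + 5) = (r^3 + 2r^2 + 2r − 2) + (3r^2 + 7r + 5) = r^3 + 5r^2 + 9r + 3,
and (r+1)^3 + 2·(r+1)^2 + 2·(r+1) − 2 = r^3 + 5r^2 + 9r + 3.
This completes the inductive step, so s_n = n^3 + 2n^2 + 2n − 2 for all n ≥ 1.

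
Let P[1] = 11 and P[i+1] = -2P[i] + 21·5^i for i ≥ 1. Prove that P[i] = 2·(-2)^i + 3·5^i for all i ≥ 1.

Base case: P[1] = 11, and 2·(-2)^1 + 3·5^1 = -4 + 15 = 11.
Assume P[j] = 2·(-2)^j + 3·5^j for some j ≥ 1.
Then P[j+1] = -2P[j] + 21·5^j = -2·(2·(-2)^j + 3·5^j) + 21·5^j = 2·(-2)^{j+1} − 6·5^j + 21·5^j = 2·(-2)^{j+1} + 15·5^j = 2·(-2)^{j+1} + 3·5^{j+1}.
By induction, P[i] = 2·(-2)^i + 3·5^i for all i ≥ 1.

P[i] = 2·(-2)^i + 3·5^i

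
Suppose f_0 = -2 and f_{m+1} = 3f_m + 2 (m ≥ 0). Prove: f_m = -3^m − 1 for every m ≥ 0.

Base case: f_0 = -2, and -3^0 − 1 = -1 − 1 = -2.
Assume f_k = -3^k − 1 for some k ≥ 0.
Then f_{k+1} = 3f_k + 2 = 3·(-3^k − 1) + 2 = -3^{k+1} − 3 + 2 = -3^{k+1} − 1.
By induction, f_m = -3^m − 1 for all m ≥ 0.

f_m = -3^m − 1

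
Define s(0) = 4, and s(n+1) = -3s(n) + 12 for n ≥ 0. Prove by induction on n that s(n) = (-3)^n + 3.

Base case: s(0) = 4, and (-3)^0 + 3 = 1 + 3 = 4.
Assume s(r) = (-3)^r + 3 for some r ≥ 0.
Then s(r+1) = -3s(r) + 12 = -3·((-3)^r + 3) + 12 = -3·(-3)^r − 9 + 12 = (-3)^{r+1} + 3.
Hence s(n) = (-3)^n + 3 for every n ≥ 0, by induction.

s(n) = (-3)^n + 3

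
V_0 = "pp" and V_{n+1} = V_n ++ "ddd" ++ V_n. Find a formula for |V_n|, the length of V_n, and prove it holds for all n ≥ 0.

Claim: |V_n| = 5·2^n − 3.

Base case: |V_0| = 2, and 5·2^0 − 3 = 2.
Assume |V_j| = 5·2^j − 3.
Then |V_{j+1}| = |V_j| + 3 + |V_j| = 2|V_j| + 3 = 2(5·2^j − 3) + 3 = 5·2^{j+1} − 6 + 3 = 5·2^{j+1} − 3.
So the formula holds for j+1, and by induction |V_n| = 5·2^n − 3 for all n ≥ 0.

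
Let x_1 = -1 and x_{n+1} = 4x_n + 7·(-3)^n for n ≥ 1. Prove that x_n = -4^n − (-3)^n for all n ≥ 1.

Base case: x_1 = -1, and -4^1 − (-3)^1 = -4 + 3 = -1.
Assume x_r = -4^r − (-3)^r for some r ≥ 1.
Then x_{r+1} = 4x_r + 7·(-3)^r = 4·(-4^r − (-3)^r) + 7·(-3)^r = -4^{r+1} − 4·(-3)^r + 7·(-3)^r = -4^{r+1} + 3·(-3)^r = -4^{r+1} − (-3)^{r+1}.
So the formula holds for r+1, and by induction x_n = -4^n − (-3)^n for all n ≥ 1.

x_n = -4^n − (-3)^n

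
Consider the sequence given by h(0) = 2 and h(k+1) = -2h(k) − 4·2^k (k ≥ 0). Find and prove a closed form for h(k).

Claim: h(k) = 3·(-2)^k − 2^k.

Base case: h(0) = 2, and 3·(-2)^0 − 2^0 = 3 − 1 = 2.
Assume h(m) = 3·(-2)^m − 2^m for some m ≥ 0.
Then h(m+1) = -2h(m) − 4·2^m = -2·(3·(-2)^m − 2^m) − 4·2^m = 3·(-2)^{m+1} + 2·2^m − 4·2^m = 3·(-2)^{m+1} − 2·2^m = 3·(-2)^{m+1} − 2^{m+1}.
By induction, h(k) = 3·(-2)^k − 2^k for all k ≥ 0.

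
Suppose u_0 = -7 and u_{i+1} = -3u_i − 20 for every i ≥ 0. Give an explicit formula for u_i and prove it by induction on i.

Claim: u_i = -2·(-3)^i − 5.

Base case: u_0 = -7, and -2·(-3)^0 − 5 = -2 − 5 = -7.
Assume u_k = -2·(-3)^k − 5 for some k ≥ 0.
Then u_{k+1} = -3u_k − 20 = -3·(-2·(-3)^k − 5) − 20 = 6·(-3)^k + 15 − 20 = -2·(-3)^{k+1} − 5.
So the formula holds for k+1, and by induction u_i = -2·(-3)^i − 5 for all i ≥ 0.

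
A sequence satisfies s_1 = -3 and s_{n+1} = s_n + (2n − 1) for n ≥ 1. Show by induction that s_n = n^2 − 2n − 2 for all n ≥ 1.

Base case: s_1 = -3, and 1^2 − 2·1 − 2 = -3.
Assume s_j = j^2 − 2j − 2.
Then s_{j+1} = s_j + (2j − 1) = (j^2 − 2j − 2) + (2j − 1) = j^2 − 3,
and (j+1)^2 − 2·(j+1) − 2 = j^2 − 3.
Hence s_n = n^2 − 2n − 2 for every n ≥ 1, by induction.

s_n = n^2 − 2n − 2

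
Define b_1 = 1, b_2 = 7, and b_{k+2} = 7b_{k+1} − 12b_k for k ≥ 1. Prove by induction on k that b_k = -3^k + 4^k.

Base cases: b_1 = 1 and -3^1 + 4^1 = 1; b_2 = 7 and -3^2 + 4^2 = 7.
Assume b_i = -3^i + 4^i for all 1 ≤ i ≤ j, where j ≥ 2.
Then b_{j+1} = 7b_j − 12b_{j−1} = 7·(-3^j + 4^j) − 12·(-3^{j−1} + 4^{j−1}) = -(7·3 − 12)3^{j−1} + (7·4 − 12)4^{j−1} = -9·3^{j−1} + 16·4^{j−1} = -3^{j+1} + 4^{j+1}.
Hence b_k = -3^k + 4^k for every k ≥ 1, by strong induction.

b_k = -3^k + 4^k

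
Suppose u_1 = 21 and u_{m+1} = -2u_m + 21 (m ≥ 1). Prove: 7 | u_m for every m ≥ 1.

Base case: u_1 = 21 = 7·3, so 7 | u_1.
Assume 7 | u_r, so u_r = 7t for some integer t.
Then u_{r+1} = -2u_r + 21 = -2·(7t) + 21 = 7(-2t + 3), so 7 | u_{r+1}.
Hence 7 | u_m for every m ≥ 1, by induction.

7 | u_m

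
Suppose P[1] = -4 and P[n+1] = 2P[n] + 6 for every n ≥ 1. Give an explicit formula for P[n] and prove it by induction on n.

Claim: P[n] = 2^n − 6.

Base case: P[1] = -4, and 2^1 − 6 = 2 − 6 = -4.
Assume P[k] = 2^k − 6 for some k ≥ 1.
Then P[k+1] = 2P[k] + 6 = 2·(2^k − 6) + 6 = 2^{k+1} − 12 + 6 = 2^{k+1} − 6.
This completes the inductive step, so P[n] = 2^n − 6 for all n ≥ 1.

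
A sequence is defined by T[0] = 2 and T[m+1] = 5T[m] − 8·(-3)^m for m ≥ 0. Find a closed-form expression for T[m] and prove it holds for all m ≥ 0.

Claim: T[m] = 5^m + (-3)^m.

Base case: T[0] = 2, and 5^0 + (-3)^0 = 1 + 1 = 2.
Assume T[j] = 5^j + (-3)^j for some j ≥ 0.
Then T[j+1] = 5T[j] − 8·(-3)^j = 5·(5^j + (-3)^j) − 8·(-3)^j = 5^{j+1} + 5·(-3)^j − 8·(-3)^j = 5^{j+1} − 3·(-3)^j = 5^{j+1} + (-3)^{j+1}.
This completes the inductive step, so T[m] = 5^m + (-3)^m for all m ≥ 0.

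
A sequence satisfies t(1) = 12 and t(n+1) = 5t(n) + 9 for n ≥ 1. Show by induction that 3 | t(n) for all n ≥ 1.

Base case: t(1) = 12 = 3·4, so 3 | t(1).
Assume 3 | t(r), so t(r) = 3s for some integer s.
Then t(r+1) = 5t(r) + 9 = 5·(3s) + 9 = 3(5s + 3), so 3 | t(r+1).
By induction, 3 | t(n) for all n ≥ 1.

3 | t(n)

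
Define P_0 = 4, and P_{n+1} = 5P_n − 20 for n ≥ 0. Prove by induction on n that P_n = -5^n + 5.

Base case: P_0 = 4, and -5^0 + 5 = -1 + 5 = 4.
Assume P_k = -5^k + 5 for some k ≥ 0.
Then P_{k+1} = 5P_k − 20 = 5·(-5^k + 5) − 20 = -5^{k+1} + 25 − 20 = -5^{k+1} + 5.
This completes the inductive step, so P_n = -5^n + 5 for all n ≥ 0.

P_n = -5^n + 5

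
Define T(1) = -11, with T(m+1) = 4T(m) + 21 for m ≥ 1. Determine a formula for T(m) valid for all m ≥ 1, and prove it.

Claim: T(m) = -4^m − 7.

Base case: T(1) = -11, and -4^1 − 7 = -4 − 7 = -11.
Assume T(j) = -4^j − 7 for some j ≥ 1.
Then T(j+1) = 4T(j) + 21 = 4·(-4^j − 7) + 21 = -4^{j+1} − 28 + 21 = -4^{j+1} − 7.
So the formula holds for j+1, and by induction T(m) = -4^m − 7 for all m ≥ 1.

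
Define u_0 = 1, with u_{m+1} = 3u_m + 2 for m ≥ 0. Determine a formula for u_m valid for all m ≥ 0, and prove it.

Claim: u_m = 2·3^m − 1.

Base case: u_0 = 1, and 2·3^0 − 1 = 2 − 1 = 1.
Assume u_k = 2·3^k − 1 for some k ≥ 0.
Then u_{k+1} = 3u_k + 2 = 3·(2·3^k − 1) + 2 = 6·3^k − 3 + 2 = 2·3^{k+1} − 1.
By induction, u_m = 2·3^m − 1 for all m ≥ 0.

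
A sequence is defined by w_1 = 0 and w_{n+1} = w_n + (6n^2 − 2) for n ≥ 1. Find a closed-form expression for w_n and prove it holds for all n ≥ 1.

Claim: w_n = 2n^3 − 3n^2 − n + 2.

Base case: w_1 = 0, and 2·1^3 − 3·1^2 − 1 + 2 = 0.
Assume w_k = 2k^3 − 3k^2 − k + 2.
Then w_{k+1} = w_k + (6k^2 − 2) = (2k^3 − 3k^2 − k + 2) + (6k^2 − 2) = 2k^3 + 3k^2 − k,
and 2·(k+1)^3 − 3·(k+1)^2 − (k+1) + 2 = 2k^3 + 3k^2 − k.
Hence w_n = 2n^3 − 3n^2 − n + 2 for every n ≥ 1, by induction.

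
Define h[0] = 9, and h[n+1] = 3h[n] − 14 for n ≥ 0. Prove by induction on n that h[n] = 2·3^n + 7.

Base case: h[0] = 9, and 2·3^0 + 7 = 2 + 7 = 9.
Assume h[r] = 2·3^r + 7 for some r ≥ 0.
Then h[r+1] = 3h[r] − 14 = 3·(2·3^r + 7) − 14 = 6·3^r + 21 − 14 = 2·3^{r+1} + 7.
Hence h[n] = 2·3^n + 7 for every n ≥ 0, by induction.

h[n] = 2·3^n + 7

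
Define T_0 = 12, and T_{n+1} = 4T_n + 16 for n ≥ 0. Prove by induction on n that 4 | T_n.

Base case: T_0 = 12 = 4·3, so 4 | T_0.
Assume 4 | T_m, so T_m = 4t for some integer t.
Then T_{m+1} = 4T_m + 16 = 4·(4t) + 16 = 4(4t + 4), so 4 | T_{m+1}.
By induction, 4 | T_n for all n ≥ 0.

4 | T_n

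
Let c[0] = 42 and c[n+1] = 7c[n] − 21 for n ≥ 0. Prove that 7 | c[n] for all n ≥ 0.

Base case: c[0] = 42 = 7·6, so 7 | c[0].
Assume 7 | c[j], so c[j] = 7t for some integer t.
Then c[j+1] = 7c[j] − 21 = 7·(7t) − 21 = 7(7t − 3), so 7 | c[j+1].
By induction, 7 | c[n] for all n ≥ 0.

7 | c[n]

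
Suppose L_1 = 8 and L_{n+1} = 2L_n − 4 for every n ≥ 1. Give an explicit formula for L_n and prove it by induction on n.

Claim: L_n = 2^{n+1} + 4.

Base case: L_1 = 8, and 2^{1+1} + 4 = 4 + 4 = 8.
Assume L_j = 2^{j+1} + 4 for some j ≥ 1.
Then L_{j+1} = 2L_j − 4 = 2·(2^{j+1} + 4) − 4 = 2^{j+2} + 8 − 4 = 2^{j+2} + 4.
So the formula holds for j+1, and by induction L_n = 2^{n+1} + 4 for all n ≥ 1.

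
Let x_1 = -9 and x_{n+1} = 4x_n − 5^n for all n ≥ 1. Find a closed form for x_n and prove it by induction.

Claim: x_n = -4^n − 5^n.

Base case: x_1 = -9, and -4^1 − 5^1 = -4 − 5 = -9.
Assume x_k = -4^k − 5^k for some k ≥ 1.
Then x_{k+1} = 4x_k − 5^k = 4·(-4^k − 5^k) − 5^k = -4^{k+1} − 4·5^k − 5^k = -4^{k+1} − 5·5^k = -4^{k+1} − 5^{k+1}.
By induction, x_n = -4^n − 5^n for all n ≥ 1.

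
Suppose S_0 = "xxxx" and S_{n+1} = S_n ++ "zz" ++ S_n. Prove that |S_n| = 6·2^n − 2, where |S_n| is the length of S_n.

Base case: |S_0| = 4, and 6·2^0 − 2 = 4.
Assume |S_j| = 6·2^j − 2.
Then |S_{j+1}| = |S_j| + 2 + |S_j| = 2|S_j| + 2 = 2(6·2^j − 2) + 2 = 6·2^{j+1} − 4 + 2 = 6·2^{j+1} − 2.
So the formula holds for j+1, and by induction |S_n| = 6·2^n − 2 for all n ≥ 0.

|S_n| = 6·2^n − 2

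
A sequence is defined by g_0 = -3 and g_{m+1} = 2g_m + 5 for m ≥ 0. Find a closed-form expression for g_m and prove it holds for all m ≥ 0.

Claim: g_m = 2^{m+1} − 5.

Base case: g_0 = -3, and 2^{0+1} − 5 = 2 − 5 = -3.
Assume g_j = 2^{j+1} − 5 for some j ≥ 0.
Then g_{j+1} = 2g_j + 5 = 2·(2^{j+1} − 5) + 5 = 2^{j+2} − 10 + 5 = 2^{j+2} − 5.
This completes the inductive step, so g_m = 2^{m+1} − 5 for all m ≥ 0.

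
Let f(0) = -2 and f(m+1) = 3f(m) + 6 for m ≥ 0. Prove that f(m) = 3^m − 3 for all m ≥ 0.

Base case: f(0) = -2, and 3^0 − 3 = 1 − 3 = -2.
Assume f(k) = 3^k − 3 for some k ≥ 0.
Then f(k+1) = 3f(k) + 6 = 3·(3^k − 3) + 6 = 3^{k+1} − 9 + 6 = 3^{k+1} − 3.
So the formula holds for k+1, and by induction f(m) = 3^m − 3 for all m ≥ 0.

f(m) = 3^m − 3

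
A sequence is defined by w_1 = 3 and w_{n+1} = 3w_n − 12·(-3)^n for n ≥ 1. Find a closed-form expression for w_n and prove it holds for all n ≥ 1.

Claim: w_n = 3·3^n + 2·(-3)^n.

Base case: w_1 = 3, and 3·3^1 + 2·(-3)^1 = 9 − 6 = 3.
Assume w_j = 3·3^j + 2·(-3)^j for some j ≥ 1.
Then w_{j+1} = 3w_j − 12·(-3)^j = 3·(3·3^j + 2·(-3)^j) − 12·(-3)^j = 3·3^{j+1} + 6·(-3)^j − 12·(-3)^j = 3·3^{j+1} − 6·(-3)^j = 3·3^{j+1} + 2·(-3)^{j+1}.
So the formula holds for j+1, and by induction w_n = 3·3^n + 2·(-3)^n for all n ≥ 1.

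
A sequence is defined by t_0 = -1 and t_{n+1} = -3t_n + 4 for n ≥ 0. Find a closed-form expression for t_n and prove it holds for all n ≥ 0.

Claim: t_n = -2·(-3)^n + 1.

Base case: t_0 = -1, and -2·(-3)^0 + 1 = -2 + 1 = -1.
Assume t_m = -2·(-3)^m + 1 for some m ≥ 0.
Then t_{m+1} = -3t_m + 4 = -3·(-2·(-3)^m + 1) + 4 = 6·(-3)^m − 3 + 4 = -2·(-3)^{m+1} + 1.
Hence t_n = -2·(-3)^n + 1 for every n ≥ 0, by induction.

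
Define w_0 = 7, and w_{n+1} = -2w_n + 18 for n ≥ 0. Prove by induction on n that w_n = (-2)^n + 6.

Base case: w_0 = 7, and (-2)^0 + 6 = 1 + 6 = 7.
Assume w_m = (-2)^m + 6 for some m ≥ 0.
Then w_{m+1} = -2w_m + 18 = -2·((-2)^m + 6) + 18 = -2·(-2)^m − 12 + 18 = (-2)^{m+1} + 6.
Hence w_n = (-2)^n + 6 for every n ≥ 0, by induction.

w_n = (-2)^n + 6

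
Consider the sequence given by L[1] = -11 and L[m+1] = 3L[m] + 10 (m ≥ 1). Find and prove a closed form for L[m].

Claim: L[m] = -2·3^m − 5.

Base case: L[1] = -11, and -2·3^1 − 5 = -6 − 5 = -11.
Assume L[r] = -2·3^r − 5 for some r ≥ 1.
Then L[r+1] = 3L[r] + 10 = 3·(-2·3^r − 5) + 10 = -6·3^r − 15 + 10 = -2·3^{r+1} − 5.
Hence L[m] = -2·3^m − 5 for every m ≥ 1, by induction.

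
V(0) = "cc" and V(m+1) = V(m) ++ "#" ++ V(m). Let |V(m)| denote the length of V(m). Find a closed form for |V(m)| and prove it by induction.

Claim: |V(m)| = 3·2^m − 1.

Base case: |V(0)| = 2, and 3·2^0 − 1 = 2.
Assume |V(j)| = 3·2^j − 1.
Then |V(j+1)| = |V(j)| + 1 + |V(j)| = 2|V(j)| + 1 = 2(3·2^j − 1) + 1 = 3·2^{j+1} − 2 + 1 = 3·2^{j+1} − 1.
This completes the inductive step, so |V(m)| = 3·2^m − 1 for all m ≥ 0.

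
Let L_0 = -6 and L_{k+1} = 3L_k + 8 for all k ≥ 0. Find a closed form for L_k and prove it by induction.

Claim: L_k = -2·3^k − 4.

Base case: L_0 = -6, and -2·3^0 − 4 = -2 − 4 = -6.
Assume L_m = -2·3^m − 4 for some m ≥ 0.
Then L_{m+1} = 3L_m + 8 = 3·(-2·3^m − 4) + 8 = -6·3^m − 12 + 8 = -2·3^{m+1} − 4.
This completes the inductive step, so L_k = -2·3^k − 4 for all k ≥ 0.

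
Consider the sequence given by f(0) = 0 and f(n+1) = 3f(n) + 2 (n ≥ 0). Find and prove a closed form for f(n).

Claim: f(n) = 3^n − 1.

Base case: f(0) = 0, and 3^0 − 1 = 1 − 1 = 0.
Assume f(m) = 3^m − 1 for some m ≥ 0.
Then f(m+1) = 3f(m) + 2 = 3·(3^m − 1) + 2 = 3^{m+1} − 3 + 2 = 3^{m+1} − 1.
By induction, f(n) = 3^n − 1 for all n ≥ 0.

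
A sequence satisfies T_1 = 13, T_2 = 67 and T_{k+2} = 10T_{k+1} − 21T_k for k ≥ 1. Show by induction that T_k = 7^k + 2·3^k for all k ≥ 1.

Base cases: T_1 = 13 and 7^1 + 2·3^1 = 13; T_2 = 67 and 7^2 + 2·3^2 = 67.
Assume T_j = 7^j + 2·3^j for all 1 ≤ j ≤ r, where r ≥ 2.
Then T_{r+1} = 10T_r − 21T_{r−1} = 10·(7^r + 2·3^r) − 21·(7^{r−1} + 2·3^{r−1}) = (10·7 − 21)7^{r−1} + 2·(10·3 − 21)3^{r−1} = 49·7^{r−1} + 18·3^{r−1} = 7^{r+1} + 2·3^{r+1}.
By strong induction, T_k = 7^k + 2·3^k for all k ≥ 1.

T_k = 7^k + 2·3^k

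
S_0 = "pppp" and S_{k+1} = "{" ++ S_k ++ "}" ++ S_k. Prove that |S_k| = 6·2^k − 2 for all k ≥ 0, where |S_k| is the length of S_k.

Base case: |S_0| = 4, and 6·2^0 − 2 = 4.
Assume |S_j| = 6·2^j − 2.
Then |S_{j+1}| = 1 + |S_j| + 1 + |S_j| = 2|S_j| + 2 = 2(6·2^j − 2) + 2 = 6·2^{j+1} − 4 + 2 = 6·2^{j+1} − 2.
This completes the inductive step, so |S_k| = 6·2^k − 2 for all k ≥ 0.

|S_k| = 6·2^k − 2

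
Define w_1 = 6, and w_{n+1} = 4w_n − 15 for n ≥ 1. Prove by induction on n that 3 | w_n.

Base case: w_1 = 6 = 3·2, so 3 | w_1.
Assume 3 | w_j, so w_j = 3t for some integer t.
Then w_{j+1} = 4w_j − 15 = 4·(3t) − 15 = 3(4t − 5), so 3 | w_{j+1}.
This completes the inductive step, so 3 | w_n for all n ≥ 1.

3 | w_n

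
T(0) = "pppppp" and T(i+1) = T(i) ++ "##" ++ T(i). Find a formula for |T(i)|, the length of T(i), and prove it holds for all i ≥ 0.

Claim: |T(i)| = 2^{i+3} − 2.

Base case: |T(0)| = 6, and 2^{0+3} − 2 = 6.
Assume |T(r)| = 2^{r+3} − 2.
Then |T(r+1)| = |T(r)| + 2 + |T(r)| = 2|T(r)| + 2 = 2(2^{r+3} − 2) + 2 = 2^{r+1+3} − 4 + 2 = 2^{r+1+3} − 2.
So the formula holds for r+1, and by induction |T(i)| = 2^{i+3} − 2 for all i ≥ 0.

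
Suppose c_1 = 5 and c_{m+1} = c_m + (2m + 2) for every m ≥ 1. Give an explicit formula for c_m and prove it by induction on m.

Claim: c_m = m^2 + m + 3.

Base case: c_1 = 5, and 1^2 + 1 + 3 = 5.
Assume c_r = r^2 + r + 3.
Then c_{r+1} = c_r + (2r + 2) = (r^2 + r + 3) + (2r + 2) = r^2 + 3r + 5,
and (r+1)^2 + (r+1) + 3 = r^2 + 3r + 5.
Hence c_m = m^2 + m + 3 for every m ≥ 1, by induction.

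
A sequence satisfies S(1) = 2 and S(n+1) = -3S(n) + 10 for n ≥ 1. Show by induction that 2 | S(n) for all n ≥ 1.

Base case: S(1) = 2 = 2·1, so 2 | S(1).
Assume 2 | S(j), so S(j) = 2t for some integer t.
Then S(j+1) = -3S(j) + 10 = -3·(2t) + 10 = 2(-3t + 5), so 2 | S(j+1).
So the property holds for j+1, and by induction 2 | S(n) for all n ≥ 1.

2 | S(n)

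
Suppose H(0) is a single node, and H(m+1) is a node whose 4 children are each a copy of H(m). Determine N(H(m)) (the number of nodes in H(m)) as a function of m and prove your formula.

Claim: N(H(m)) = (4^{m+1} − 1)/3.

Base case: N(H(0)) = 1, and (4^{0+1} − 1)/3 = 1.
Assume N(H(k)) = (4^{k+1} − 1)/3.
Then N(H(k+1)) = 1 + 4N(H(k)) = 1 + 4·(4^{k+1} − 1)/3 = 1 + (4^{k+2} − 4)/3 = (3 + 4^{k+2} − 4)/3 = (4^{k+2} − 1)/3.
So the formula holds for k+1, and by induction N(H(m)) = (4^{m+1} − 1)/3 for all m ≥ 0.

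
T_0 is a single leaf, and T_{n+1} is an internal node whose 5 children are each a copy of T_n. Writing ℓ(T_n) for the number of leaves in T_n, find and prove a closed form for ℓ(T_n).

Claim: ℓ(T_n) = 5^n.

Base case: ℓ(T_0) = 1, and 5^0 = 1.
Assume ℓ(T_r) = 5^r.
Then ℓ(T_{r+1}) = 5·ℓ(T_r) = 5·5^r = 5^{r+1}.
This completes the inductive step, so ℓ(T_n) = 5^n for all n ≥ 0.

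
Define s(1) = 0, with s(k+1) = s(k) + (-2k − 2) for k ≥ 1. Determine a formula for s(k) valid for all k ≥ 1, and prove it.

Claim: s(k) = -k^2 − k + 2.

Base case: s(1) = 0, and -1^2 − 1 + 2 = 0.
Assume s(m) = -m^2 − m + 2.
Then s(m+1) = s(m) + (-2m − 2) = (-m^2 − m + 2) + (-2m − 2) = -m^2 − 3m,
and -(m+1)^2 − (m+1) + 2 = -m^2 − 3m.
This completes the inductive step, so s(k) = -k^2 − k + 2 for all k ≥ 1.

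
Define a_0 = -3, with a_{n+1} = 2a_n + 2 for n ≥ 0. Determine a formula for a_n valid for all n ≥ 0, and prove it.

Claim: a_n = -2^n − 2.

Base case: a_0 = -3, and -2^0 − 2 = -1 − 2 = -3.
Assume a_j = -2^j − 2 for some j ≥ 0.
Then a_{j+1} = 2a_j + 2 = 2·(-2^j − 2) + 2 = -2^{j+1} − 4 + 2 = -2^{j+1} − 2.
So the formula holds for j+1, and by induction a_n = -2^n − 2 for all n ≥ 0.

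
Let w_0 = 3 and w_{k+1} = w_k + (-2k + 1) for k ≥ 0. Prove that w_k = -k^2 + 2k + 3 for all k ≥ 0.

Base case: w_0 = 3, and -0^2 + 2·0 + 3 = 3.
Assume w_m = -m^2 + 2m + 3.
Then w_{m+1} = w_m + (-2m + 1) = (-m^2 + 2m + 3) + (-2m + 1) = -m^2 + 4,
and -(m+1)^2 + 2·(m+1) + 3 = -m^2 + 4.
By induction, w_k = -k^2 + 2k + 3 for all k ≥ 0.

w_k = -k^2 + 2k + 3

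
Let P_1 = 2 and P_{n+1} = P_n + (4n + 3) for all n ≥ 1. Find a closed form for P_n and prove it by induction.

Claim: P_n = 2n^2 + n − 1.

Base case: P_1 = 2, and 2·1^2 + 1 − 1 = 2.
Assume P_r = 2r^2 + r − 1.
Then P_{r+1} = P_r + (4r + 3) = (2r^2 + r − 1) + (4r + 3) = 2r^2 + 5r + 2,
and 2·(r+1)^2 + (r+1) − 1 = 2r^2 + 5r + 2.
By induction, P_n = 2n^2 + n − 1 for all n ≥ 1.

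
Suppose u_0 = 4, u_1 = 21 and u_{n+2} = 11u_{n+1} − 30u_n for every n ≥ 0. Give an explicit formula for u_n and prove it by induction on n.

Claim: u_n = 3·5^n + 6^n.

Base cases: u_0 = 4 and 3·5^0 + 6^0 = 4; u_1 = 21 and 3·5^1 + 6^1 = 21.
Assume u_j = 3·5^j + 6^j for all 0 ≤ j ≤ k, where k ≥ 1.
Then u_{k+1} = 11u_k − 30u_{k−1} = 11·(3·5^k + 6^k) − 30·(3·5^{k−1} + 6^{k−1}) = 3·(11·5 − 30)5^{k−1} + (11·6 − 30)6^{k−1} = 75·5^{k−1} + 36·6^{k−1} = 3·5^{k+1} + 6^{k+1}.
Hence u_n = 3·5^n + 6^n for every n ≥ 0, by strong induction.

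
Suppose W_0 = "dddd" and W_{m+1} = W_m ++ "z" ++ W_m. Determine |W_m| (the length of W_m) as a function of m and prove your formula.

Claim: |W_m| = 5·2^m − 1.

Base case: |W_0| = 4, and 5·2^0 − 1 = 4.
Assume |W_r| = 5·2^r − 1.
Then |W_{r+1}| = |W_r| + 1 + |W_r| = 2|W_r| + 1 = 2(5·2^r − 1) + 1 = 5·2^{r+1} − 2 + 1 = 5·2^{r+1} − 1.
Hence |W_m| = 5·2^m − 1 for every m ≥ 0, by induction.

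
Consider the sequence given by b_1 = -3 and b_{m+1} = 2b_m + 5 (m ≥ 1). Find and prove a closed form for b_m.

Claim: b_m = 2^m − 5.

Base case: b_1 = -3, and 2^1 − 5 = 2 − 5 = -3.
Assume b_r = 2^r − 5 for some r ≥ 1.
Then b_{r+1} = 2b_r + 5 = 2·(2^r − 5) + 5 = 2^{r+1} − 10 + 5 = 2^{r+1} − 5.
So the formula holds for r+1, and by induction b_m = 2^m − 5 for all m ≥ 1.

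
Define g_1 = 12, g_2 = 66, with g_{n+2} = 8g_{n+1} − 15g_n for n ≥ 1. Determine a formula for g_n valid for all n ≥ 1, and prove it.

Claim: g_n = 3·5^n − 3^n.

Base cases: g_1 = 12 and 3·5^1 − 3^1 = 12; g_2 = 66 and 3·5^2 − 3^2 = 66.
Assume g_j = 3·5^j − 3^j for all 1 ≤ j ≤ m, where m ≥ 2.
Then g_{m+1} = 8g_m − 15g_{m−1} = 8·(3·5^m − 3^m) − 15·(3·5^{m−1} − 3^{m−1}) = 3·(8·5 − 15)5^{m−1} − (8·3 − 15)3^{m−1} = 75·5^{m−1} − 9·3^{m−1} = 3·5^{m+1} − 3^{m+1}.
This completes the inductive step, so g_n = 3·5^n − 3^n for all n ≥ 1.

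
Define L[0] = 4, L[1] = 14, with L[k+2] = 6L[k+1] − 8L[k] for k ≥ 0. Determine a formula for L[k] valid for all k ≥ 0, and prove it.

Claim: L[k] = 3·4^k + 2^k.

Base cases: L[0] = 4 and 3·4^0 + 2^0 = 4; L[1] = 14 and 3·4^1 + 2^1 = 14.
Assume L[j] = 3·4^j + 2^j for all 0 ≤ j ≤ r, where r ≥ 1.
Then L[r+1] = 6L[r] − 8L[r−1] = 6·(3·4^r + 2^r) − 8·(3·4^{r−1} + 2^{r−1}) = 3·(6·4 − 8)4^{r−1} + (6·2 − 8)2^{r−1} = 48·4^{r−1} + 4·2^{r−1} = 3·4^{r+1} + 2^{r+1}.
By strong induction, L[k] = 3·4^k + 2^k for all k ≥ 0.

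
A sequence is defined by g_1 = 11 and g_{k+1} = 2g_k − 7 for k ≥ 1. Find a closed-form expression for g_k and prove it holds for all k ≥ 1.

Claim: g_k = 2^{k+1} + 7.

Base case: g_1 = 11, and 2^{1+1} + 7 = 4 + 7 = 11.
Assume g_m = 2^{m+1} + 7 for some m ≥ 1.
Then g_{m+1} = 2g_m − 7 = 2·(2^{m+1} + 7) − 7 = 2^{m+2} + 14 − 7 = 2^{m+2} + 7.
By induction, g_k = 2^{k+1} + 7 for all k ≥ 1.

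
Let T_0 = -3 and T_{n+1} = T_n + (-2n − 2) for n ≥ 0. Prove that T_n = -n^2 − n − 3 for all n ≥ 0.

Base case: T_0 = -3, and -0^2 − 0 − 3 = -3.
Assume T_m = -m^2 − m − 3.
Then T_{m+1} = T_m + (-2m − 2) = (-m^2 − m − 3) + (-2m − 2) = -m^2 − 3m − 5,
and -(m+1)^2 − (m+1) − 3 = -m^2 − 3m − 5.
This completes the inductive step, so T_n = -n^2 − n − 3 for all n ≥ 0.

T_n = -n^2 − n − 3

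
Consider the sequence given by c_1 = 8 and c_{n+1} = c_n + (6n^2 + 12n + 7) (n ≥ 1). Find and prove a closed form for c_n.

Claim: c_n = 2n^3 + 3n^2 + 2n + 1.

Base case: c_1 = 8, and 2·1^3 + 3·1^2 + 2·1 + 1 = 8.
Assume c_k = 2k^3 + 3k^2 + 2k + 1.
Then c_{k+1} = c_k + (6k^2 + 12k + 7) = (2k^3 + 3k^2 + 2k + 1) + (6k^2 + 12k + 7) = 2k^3 + 9k^2 + 14k + 8,
and 2·(k+1)^3 + 3·(k+1)^2 + 2·(k+1) + 1 = 2k^3 + 9k^2 + 14k + 8.
This completes the inductive step, so c_n = 2n^3 + 3n^2 + 2n + 1 for all n ≥ 1.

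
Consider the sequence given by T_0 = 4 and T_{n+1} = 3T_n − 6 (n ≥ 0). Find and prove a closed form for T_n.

Claim: T_n = 3^n + 3.

Base case: T_0 = 4, and 3^0 + 3 = 1 + 3 = 4.
Assume T_j = 3^j + 3 for some j ≥ 0.
Then T_{j+1} = 3T_j − 6 = 3·(3^j + 3) − 6 = 3^{j+1} + 9 − 6 = 3^{j+1} + 3.
By induction, T_n = 3^n + 3 for all n ≥ 0.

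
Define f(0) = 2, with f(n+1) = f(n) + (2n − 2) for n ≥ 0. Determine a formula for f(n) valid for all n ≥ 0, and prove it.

Claim: f(n) = n^2 − 3n + 2.

Base case: f(0) = 2, and 0^2 − 3·0 + 2 = 2.
Assume f(m) = m^2 − 3m + 2.
Then f(m+1) = f(m) + (2m − 2) = (m^2 − 3m + 2) + (2m − 2) = m^2 − m,
and (m+1)^2 − 3·(m+1) + 2 = m^2 − m.
Hence f(n) = n^2 − 3n + 2 for every n ≥ 0, by induction.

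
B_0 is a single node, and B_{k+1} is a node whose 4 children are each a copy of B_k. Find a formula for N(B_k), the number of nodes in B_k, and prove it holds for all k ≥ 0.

Claim: N(B_k) = (4^{k+1} − 1)/3.

Base case: N(B_0) = 1, and (4^{0+1} − 1)/3 = 1.
Assume N(B_m) = (4^{m+1} − 1)/3.
Then N(B_{m+1}) = 1 + 4N(B_m) = 1 + 4·(4^{m+1} − 1)/3 = 1 + (4^{m+2} − 4)/3 = (3 + 4^{m+2} − 4)/3 = (4^{m+2} − 1)/3.
So the formula holds for m+1, and by induction N(B_k) = (4^{k+1} − 1)/3 for all k ≥ 0.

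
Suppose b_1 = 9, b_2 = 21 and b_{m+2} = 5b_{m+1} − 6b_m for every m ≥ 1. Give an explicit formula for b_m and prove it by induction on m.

Claim: b_m = 3·2^m + 3^m.

Base cases: b_1 = 9 and 3·2^1 + 3^1 = 9; b_2 = 21 and 3·2^2 + 3^2 = 21.
Assume b_j = 3·2^j + 3^j for all 1 ≤ j ≤ r, where r ≥ 2.
Then b_{r+1} = 5b_r − 6b_{r−1} = 5·(3·2^r + 3^r) − 6·(3·2^{r−1} + 3^{r−1}) = 3·(5·2 − 6)2^{r−1} + (5·3 − 6)3^{r−1} = 12·2^{r−1} + 9·3^{r−1} = 3·2^{r+1} + 3^{r+1}.
Hence b_m = 3·2^m + 3^m for every m ≥ 1, by strong induction.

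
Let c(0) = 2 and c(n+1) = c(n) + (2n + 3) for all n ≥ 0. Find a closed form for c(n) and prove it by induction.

Claim: c(n) = n^2 + 2n + 2.

Base case: c(0) = 2, and 0^2 + 2·0 + 2 = 2.
Assume c(m) = m^2 + 2m + 2.
Then c(m+1) = c(m) + (2m + 3) = (m^2 + 2m + 2) + (2m + 3) = m^2 + 4m + 5,
and (m+1)^2 + 2·(m+1) + 2 = m^2 + 4m + 5.
By induction, c(n) = n^2 + 2n + 2 for all n ≥ 0.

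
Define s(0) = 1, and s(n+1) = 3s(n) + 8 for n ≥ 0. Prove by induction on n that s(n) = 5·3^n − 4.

Base case: s(0) = 1, and 5·3^0 − 4 = 5 − 4 = 1.
Assume s(k) = 5·3^k − 4 for some k ≥ 0.
Then s(k+1) = 3s(k) + 8 = 3·(5·3^k − 4) + 8 = 15·3^k − 12 + 8 = 5·3^{k+1} − 4.
By induction, s(n) = 5·3^n − 4 for all n ≥ 0.

s(n) = 5·3^n − 4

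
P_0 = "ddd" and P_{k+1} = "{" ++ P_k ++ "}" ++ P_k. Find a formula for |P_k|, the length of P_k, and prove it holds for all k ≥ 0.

Claim: |P_k| = 5·2^k − 2.

Base case: |P_0| = 3, and 5·2^0 − 2 = 3.
Assume |P_m| = 5·2^m − 2.
Then |P_{m+1}| = 1 + |P_m| + 1 + |P_m| = 2|P_m| + 2 = 2(5·2^m − 2) + 2 = 5·2^{m+1} − 4 + 2 = 5·2^{m+1} − 2.
By induction, |P_k| = 5·2^k − 2 for all k ≥ 0.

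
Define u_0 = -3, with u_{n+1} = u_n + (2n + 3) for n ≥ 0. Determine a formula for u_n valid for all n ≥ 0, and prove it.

Claim: u_n = n^2 + 2n − 3.

Base case: u_0 = -3, and 0^2 + 2·0 − 3 = -3.
Assume u_j = j^2 + 2j − 3.
Then u_{j+1} = u_j + (2j + 3) = (j^2 + 2j − 3) + (2j + 3) = j^2 + 4j,
and (j+1)^2 + 2·(j+1) − 3 = j^2 + 4j.
By induction, u_n = n^2 + 2n − 3 for all n ≥ 0.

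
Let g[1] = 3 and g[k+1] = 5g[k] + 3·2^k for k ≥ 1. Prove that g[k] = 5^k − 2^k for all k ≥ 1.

Base case: g[1] = 3, and 5^1 − 2^1 = 5 − 2 = 3.
Assume g[m] = 5^m − 2^m for some m ≥ 1.
Then g[m+1] = 5g[m] + 3·2^m = 5·(5^m − 2^m) + 3·2^m = 5^{m+1} − 5·2^m + 3·2^m = 5^{m+1} − 2·2^m = 5^{m+1} − 2^{m+1}.
This completes the inductive step, so g[k] = 5^k − 2^k for all k ≥ 1.

g[k] = 5^k − 2^k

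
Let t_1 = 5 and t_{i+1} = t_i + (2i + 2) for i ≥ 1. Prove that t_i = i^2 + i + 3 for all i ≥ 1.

Base case: t_1 = 5, and 1^2 + 1 + 3 = 5.
Assume t_j = j^2 + j + 3.
Then t_{j+1} = t_j + (2j + 2) = (j^2 + j + 3) + (2j + 2) = j^2 + 3j + 5,
and (j+1)^2 + (j+1) + 3 = j^2 + 3j + 5.
Hence t_i = i^2 + i + 3 for every i ≥ 1, by induction.

t_i = i^2 + i + 3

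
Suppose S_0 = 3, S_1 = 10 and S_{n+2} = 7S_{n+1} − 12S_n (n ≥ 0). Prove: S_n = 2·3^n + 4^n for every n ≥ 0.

Base cases: S_0 = 3 and 2·3^0 + 4^0 = 3; S_1 = 10 and 2·3^1 + 4^1 = 10.
Assume S_j = 2·3^j + 4^j for all 0 ≤ j ≤ m, where m ≥ 1.
Then S_{m+1} = 7S_m − 12S_{m−1} = 7·(2·3^m + 4^m) − 12·(2·3^{m−1} + 4^{m−1}) = 2·(7·3 − 12)3^{m−1} + (7·4 − 12)4^{m−1} = 18·3^{m−1} + 16·4^{m−1} = 2·3^{m+1} + 4^{m+1}.
Hence S_n = 2·3^n + 4^n for every n ≥ 0, by strong induction.

S_n = 2·3^n + 4^n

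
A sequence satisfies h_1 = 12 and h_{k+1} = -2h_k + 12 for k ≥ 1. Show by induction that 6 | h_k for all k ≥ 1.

Base case: h_1 = 12 = 6·2, so 6 | h_1.
Assume 6 | h_j, so h_j = 6t for some integer t.
Then h_{j+1} = -2h_j + 12 = -2·(6t) + 12 = 6(-2t + 2), so 6 | h_{j+1}.
This completes the inductive step, so 6 | h_k for all k ≥ 1.

6 | h_k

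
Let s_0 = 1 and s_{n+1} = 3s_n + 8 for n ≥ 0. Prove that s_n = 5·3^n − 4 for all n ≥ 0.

Base case: s_0 = 1, and 5·3^0 − 4 = 5 − 4 = 1.
Assume s_j = 5·3^j − 4 for some j ≥ 0.
Then s_{j+1} = 3s_j + 8 = 3·(5·3^j − 4) + 8 = 15·3^j − 12 + 8 = 5·3^{j+1} − 4.
By induction, s_n = 5·3^n − 4 for all n ≥ 0.

s_n = 5·3^n − 4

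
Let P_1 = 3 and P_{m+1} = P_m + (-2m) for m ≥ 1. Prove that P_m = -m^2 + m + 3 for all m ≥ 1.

Base case: P_1 = 3, and -1^2 + 1 + 3 = 3.
Assume P_r = -r^2 + r + 3.
Then P_{r+1} = P_r + (-2r) = (-r^2 + r + 3) + (-2r) = -r^2 − r + 3,
and -(r+1)^2 + (r+1) + 3 = -r^2 − r + 3.
Hence P_m = -m^2 + m + 3 for every m ≥ 1, by induction.

P_m = -m^2 + m + 3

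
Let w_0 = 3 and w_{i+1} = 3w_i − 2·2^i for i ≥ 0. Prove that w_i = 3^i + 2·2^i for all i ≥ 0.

Base case: w_0 = 3, and 3^0 + 2·2^0 = 1 + 2 = 3.
Assume w_r = 3^r + 2·2^r for some r ≥ 0.
Then w_{r+1} = 3w_r − 2·2^r = 3·(3^r + 2·2^r) − 2·2^r = 3^{r+1} + 6·2^r − 2·2^r = 3^{r+1} + 4·2^r = 3^{r+1} + 2·2^{r+1}.
By induction, w_i = 3^i + 2·2^i for all i ≥ 0.

w_i = 3^i + 2·2^i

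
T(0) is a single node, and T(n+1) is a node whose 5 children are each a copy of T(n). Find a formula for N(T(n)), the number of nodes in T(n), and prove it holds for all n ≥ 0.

Claim: N(T(n)) = (5^{n+1} − 1)/4.

Base case: N(T(0)) = 1, and (5^{0+1} − 1)/4 = 1.
Assume N(T(j)) = (5^{j+1} − 1)/4.
Then N(T(j+1)) = 1 + 5N(T(j)) = 1 + 5·(5^{j+1} − 1)/4 = 1 + (5^{j+2} − 5)/4 = (4 + 5^{j+2} − 5)/4 = (5^{j+2} − 1)/4.
This completes the inductive step, so N(T(n)) = (5^{n+1} − 1)/4 for all n ≥ 0.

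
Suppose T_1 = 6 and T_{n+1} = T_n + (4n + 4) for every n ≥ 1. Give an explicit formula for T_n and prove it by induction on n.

Claim: T_n = 2n^2 + 2n + 2.

Base case: T_1 = 6, and 2·1^2 + 2·1 + 2 = 6.
Assume T_m = 2m^2 + 2m + 2.
Then T_{m+1} = T_m + (4m + 4) = (2m^2 + 2m + 2) + (4m + 4) = 2m^2 + 6m + 6,
and 2·(m+1)^2 + 2·(m+1) + 2 = 2m^2 + 6m + 6.
This completes the inductive step, so T_n = 2n^2 + 2n + 2 for all n ≥ 1.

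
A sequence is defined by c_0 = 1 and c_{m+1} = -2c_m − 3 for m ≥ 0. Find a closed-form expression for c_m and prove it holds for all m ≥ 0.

Claim: c_m = 2·(-2)^m − 1.

Base case: c_0 = 1, and 2·(-2)^0 − 1 = 2 − 1 = 1.
Assume c_r = 2·(-2)^r − 1 for some r ≥ 0.
Then c_{r+1} = -2c_r − 3 = -2·(2·(-2)^r − 1) − 3 = -4·(-2)^r + 2 − 3 = 2·(-2)^{r+1} − 1.
Hence c_m = 2·(-2)^m − 1 for every m ≥ 0, by induction.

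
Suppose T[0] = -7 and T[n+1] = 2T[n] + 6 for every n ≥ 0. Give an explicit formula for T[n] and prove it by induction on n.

Claim: T[n] = -2^n − 6.

Base case: T[0] = -7, and -2^0 − 6 = -1 − 6 = -7.
Assume T[r] = -2^r − 6 for some r ≥ 0.
Then T[r+1] = 2T[r] + 6 = 2·(-2^r − 6) + 6 = -2^{r+1} − 12 + 6 = -2^{r+1} − 6.
This completes the inductive step, so T[n] = -2^n − 6 for all n ≥ 0.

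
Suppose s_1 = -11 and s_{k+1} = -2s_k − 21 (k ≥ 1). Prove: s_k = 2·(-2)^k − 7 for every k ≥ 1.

Base case: s_1 = -11, and 2·(-2)^1 − 7 = -4 − 7 = -11.
Assume s_j = 2·(-2)^j − 7 for some j ≥ 1.
Then s_{j+1} = -2s_j − 21 = -2·(2·(-2)^j − 7) − 21 = -4·(-2)^j + 14 − 21 = 2·(-2)^{j+1} − 7.
So the formula holds for j+1, and by induction s_k = 2·(-2)^k − 7 for all k ≥ 1.

s_k = 2·(-2)^k − 7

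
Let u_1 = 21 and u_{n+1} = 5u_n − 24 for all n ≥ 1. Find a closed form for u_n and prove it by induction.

Claim: u_n = 3·5^n + 6.

Base case: u_1 = 21, and 3·5^1 + 6 = 15 + 6 = 21.
Assume u_r = 3·5^r + 6 for some r ≥ 1.
Then u_{r+1} = 5u_r − 24 = 5·(3·5^r + 6) − 24 = 15·5^r + 30 − 24 = 3·5^{r+1} + 6.
By induction, u_n = 3·5^n + 6 for all n ≥ 1.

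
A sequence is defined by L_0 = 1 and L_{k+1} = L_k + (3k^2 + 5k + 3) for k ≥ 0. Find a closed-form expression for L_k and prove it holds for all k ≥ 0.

Claim: L_k = k^3 + k^2 + k + 1.

Base case: L_0 = 1, and 0^3 + 0^2 + 0 + 1 = 1.
Assume L_m = m^3 + m^2 + m + 1.
Then L_{m+1} = L_m + (3m^2 + 5m + 3) = (m^3 + m^2 + m + 1) + (3m^2 + 5m + 3) = m^3 + 4m^2 + 6m + 4,
and (m+1)^3 + (m+1)^2 + (m+1) + 1 = m^3 + 4m^2 + 6m + 4.
By induction, L_k = k^3 + k^2 + k + 1 for all k ≥ 0.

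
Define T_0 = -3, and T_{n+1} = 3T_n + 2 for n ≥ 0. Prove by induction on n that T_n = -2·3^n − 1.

Base case: T_0 = -3, and -2·3^0 − 1 = -2 − 1 = -3.
Assume T_r = -2·3^r − 1 for some r ≥ 0.
Then T_{r+1} = 3T_r + 2 = 3·(-2·3^r − 1) + 2 = -6·3^r − 3 + 2 = -2·3^{r+1} − 1.
Hence T_n = -2·3^n − 1 for every n ≥ 0, by induction.

T_n = -2·3^n − 1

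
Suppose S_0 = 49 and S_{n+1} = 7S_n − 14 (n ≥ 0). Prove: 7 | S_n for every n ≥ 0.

Base case: S_0 = 49 = 7·7, so 7 | S_0.
Assume 7 | S_r, so S_r = 7t for some integer t.
Then S_{r+1} = 7S_r − 14 = 7·(7t) − 14 = 7(7t − 2), so 7 | S_{r+1}.
This completes the inductive step, so 7 | S_n for all n ≥ 0.

7 | S_n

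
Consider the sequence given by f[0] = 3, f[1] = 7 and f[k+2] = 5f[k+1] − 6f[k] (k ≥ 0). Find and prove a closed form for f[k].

Claim: f[k] = 3^k + 2·2^k.

Base cases: f[0] = 3 and 3^0 + 2·2^0 = 3; f[1] = 7 and 3^1 + 2·2^1 = 7.
Assume f[j] = 3^j + 2·2^j for all 0 ≤ j ≤ r, where r ≥ 1.
Then f[r+1] = 5f[r] − 6f[r−1] = 5·(3^r + 2·2^r) − 6·(3^{r−1} + 2·2^{r−1}) = (5·3 − 6)3^{r−1} + 2·(5·2 − 6)2^{r−1} = 9·3^{r−1} + 8·2^{r−1} = 3^{r+1} + 2·2^{r+1}.
So the formula holds for r+1, and by strong induction f[k] = 3^k + 2·2^k for all k ≥ 0.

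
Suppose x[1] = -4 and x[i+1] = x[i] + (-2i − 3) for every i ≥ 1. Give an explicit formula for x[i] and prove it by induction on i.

Claim: x[i] = -i^2 − 2i − 1.

Base case: x[1] = -4, and -1^2 − 2·1 − 1 = -4.
Assume x[k] = -k^2 − 2k − 1.
Then x[k+1] = x[k] + (-2k − 3) = (-k^2 − 2k − 1) + (-2k − 3) = -k^2 − 4k − 4,
and -(k+1)^2 − 2·(k+1) − 1 = -k^2 − 4k − 4.
Hence x[i] = -i^2 − 2i − 1 for every i ≥ 1, by induction.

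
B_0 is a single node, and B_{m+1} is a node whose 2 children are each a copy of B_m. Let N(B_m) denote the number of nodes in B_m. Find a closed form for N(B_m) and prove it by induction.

Claim: N(B_m) = 2^{m+1} − 1.

Base case: N(B_0) = 1, and 2^{0+1} − 1 = 1.
Assume N(B_r) = 2^{r+1} − 1.
Then N(B_{r+1}) = 1 + 2N(B_r) = 1 + 2(2^{r+1} − 1) = 2^{r+2} − 2 + 1 = 2^{r+2} − 1.
So the formula holds for r+1, and by induction N(B_m) = 2^{m+1} − 1 for all m ≥ 0.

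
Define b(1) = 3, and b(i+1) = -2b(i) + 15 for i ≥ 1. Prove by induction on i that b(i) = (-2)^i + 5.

Base case: b(1) = 3, and (-2)^1 + 5 = -2 + 5 = 3.
Assume b(k) = (-2)^k + 5 for some k ≥ 1.
Then b(k+1) = -2b(k) + 15 = -2·((-2)^k + 5) + 15 = -2·(-2)^k − 10 + 15 = (-2)^{k+1} + 5.
By induction, b(i) = (-2)^i + 5 for all i ≥ 1.

b(i) = (-2)^i + 5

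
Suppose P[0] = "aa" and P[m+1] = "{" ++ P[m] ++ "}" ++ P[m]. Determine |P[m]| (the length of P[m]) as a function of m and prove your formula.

Claim: |P[m]| = 2^{m+2} − 2.

Base case: |P[0]| = 2, and 2^{0+2} − 2 = 2.
Assume |P[j]| = 2^{j+2} − 2.
Then |P[j+1]| = 1 + |P[j]| + 1 + |P[j]| = 2|P[j]| + 2 = 2(2^{j+2} − 2) + 2 = 2^{j+3} − 4 + 2 = 2^{j+3} − 2.
Hence |P[m]| = 2^{m+2} − 2 for every m ≥ 0, by induction.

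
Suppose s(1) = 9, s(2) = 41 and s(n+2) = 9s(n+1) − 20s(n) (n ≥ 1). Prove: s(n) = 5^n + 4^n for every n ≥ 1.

Base cases: s(1) = 9 and 5^1 + 4^1 = 9; s(2) = 41 and 5^2 + 4^2 = 41.
Assume s(i) = 5^i + 4^i for all 1 ≤ i ≤ j, where j ≥ 2.
Then s(j+1) = 9s(j) − 20s(j−1) = 9·(5^j + 4^j) − 20·(5^{j−1} + 4^{j−1}) = (9·5 − 20)5^{j−1} + (9·4 − 20)4^{j−1} = 25·5^{j−1} + 16·4^{j−1} = 5^{j+1} + 4^{j+1}.
So the formula holds for j+1, and by strong induction s(n) = 5^n + 4^n for all n ≥ 1.

s(n) = 5^n + 4^n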